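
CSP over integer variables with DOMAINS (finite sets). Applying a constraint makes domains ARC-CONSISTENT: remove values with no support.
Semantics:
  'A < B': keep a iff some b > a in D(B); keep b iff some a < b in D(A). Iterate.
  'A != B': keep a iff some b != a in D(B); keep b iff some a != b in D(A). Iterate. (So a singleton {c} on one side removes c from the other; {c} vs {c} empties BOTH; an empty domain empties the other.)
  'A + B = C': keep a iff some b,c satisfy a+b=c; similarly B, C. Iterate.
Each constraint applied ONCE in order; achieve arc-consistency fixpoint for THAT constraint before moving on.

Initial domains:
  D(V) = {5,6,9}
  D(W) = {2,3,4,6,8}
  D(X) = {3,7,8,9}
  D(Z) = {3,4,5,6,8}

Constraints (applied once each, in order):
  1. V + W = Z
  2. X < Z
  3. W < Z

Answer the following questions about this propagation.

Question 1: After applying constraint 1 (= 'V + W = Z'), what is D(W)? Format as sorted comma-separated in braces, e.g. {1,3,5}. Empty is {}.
Constraint 1 (V + W = Z) on D(V)={5,6,9} D(W)={2,3,4,6,8} D(Z)={3,4,5,6,8}: V {5,6,9}->{5,6}; W {2,3,4,6,8}->{2,3}; Z {3,4,5,6,8}->{8}
So after constraint 1: D(W) = {2,3}

Answer: {2,3}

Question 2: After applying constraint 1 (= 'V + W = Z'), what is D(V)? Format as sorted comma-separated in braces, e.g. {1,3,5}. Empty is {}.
Constraint 1 (V + W = Z) on D(V)={5,6,9} D(W)={2,3,4,6,8} D(Z)={3,4,5,6,8}: V {5,6,9}->{5,6}; W {2,3,4,6,8}->{2,3}; Z {3,4,5,6,8}->{8}
So after constraint 1: D(V) = {5,6}

Answer: {5,6}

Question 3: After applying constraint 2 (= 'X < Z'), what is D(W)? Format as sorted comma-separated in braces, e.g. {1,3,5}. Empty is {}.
Constraint 1 (V + W = Z) on D(V)={5,6,9} D(W)={2,3,4,6,8} D(Z)={3,4,5,6,8}: V {5,6,9}->{5,6}; W {2,3,4,6,8}->{2,3}; Z {3,4,5,6,8}->{8}
Constraint 2 (X < Z) on D(X)={3,7,8,9} D(Z)={8}: X {3,7,8,9}->{3,7}
So after constraint 2: D(W) = {2,3}

Answer: {2,3}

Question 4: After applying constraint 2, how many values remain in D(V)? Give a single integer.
Answer: 2

Derivation:
Constraint 1 (V + W = Z) on D(V)={5,6,9} D(W)={2,3,4,6,8} D(Z)={3,4,5,6,8}: V {5,6,9}->{5,6}; W {2,3,4,6,8}->{2,3}; Z {3,4,5,6,8}->{8}
Constraint 2 (X < Z) on D(X)={3,7,8,9} D(Z)={8}: X {3,7,8,9}->{3,7}
So after constraint 2: D(V)={5,6}, size = 2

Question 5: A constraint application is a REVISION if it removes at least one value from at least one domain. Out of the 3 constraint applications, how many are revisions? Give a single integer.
Constraint 1 (V + W = Z) on D(V)={5,6,9} D(W)={2,3,4,6,8} D(Z)={3,4,5,6,8}: V {5,6,9}->{5,6}; W {2,3,4,6,8}->{2,3}; Z {3,4,5,6,8}->{8} => REVISION
Constraint 2 (X < Z) on D(X)={3,7,8,9} D(Z)={8}: X {3,7,8,9}->{3,7} => REVISION
Constraint 3 (W < Z) on D(W)={2,3} D(Z)={8}: no change => not a revision
Total revisions = 2

Answer: 2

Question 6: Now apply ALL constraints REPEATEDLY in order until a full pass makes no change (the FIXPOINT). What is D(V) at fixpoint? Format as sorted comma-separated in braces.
pass 0 (initial): D(V)={5,6,9}
pass 1: V {5,6,9}->{5,6}; W {2,3,4,6,8}->{2,3}; X {3,7,8,9}->{3,7}; Z {3,4,5,6,8}->{8}
pass 2: no change
Fixpoint after 2 passes: D(V) = {5,6}

Answer: {5,6}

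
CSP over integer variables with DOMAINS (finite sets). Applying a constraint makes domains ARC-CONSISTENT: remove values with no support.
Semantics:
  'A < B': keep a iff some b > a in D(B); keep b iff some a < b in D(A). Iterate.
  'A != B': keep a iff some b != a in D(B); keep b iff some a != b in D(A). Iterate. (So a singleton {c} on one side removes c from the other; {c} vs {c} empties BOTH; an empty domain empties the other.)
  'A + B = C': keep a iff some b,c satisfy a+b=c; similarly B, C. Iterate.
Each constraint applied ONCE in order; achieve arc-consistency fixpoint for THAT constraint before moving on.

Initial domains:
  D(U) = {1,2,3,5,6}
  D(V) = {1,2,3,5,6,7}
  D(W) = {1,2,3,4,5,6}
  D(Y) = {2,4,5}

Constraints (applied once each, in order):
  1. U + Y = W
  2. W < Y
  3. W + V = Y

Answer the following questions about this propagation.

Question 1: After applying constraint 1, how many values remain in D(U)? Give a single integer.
Constraint 1 (U + Y = W) on D(U)={1,2,3,5,6} D(Y)={2,4,5} D(W)={1,2,3,4,5,6}: U {1,2,3,5,6}->{1,2,3}; W {1,2,3,4,5,6}->{3,4,5,6}
So after constraint 1: D(U)={1,2,3}, size = 3

Answer: 3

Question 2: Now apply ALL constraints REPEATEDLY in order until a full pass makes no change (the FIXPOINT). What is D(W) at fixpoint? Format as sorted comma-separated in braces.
Answer: {}

Derivation:
pass 0 (initial): D(W)={1,2,3,4,5,6}
pass 1: U {1,2,3,5,6}->{1,2,3}; V {1,2,3,5,6,7}->{1,2}; W {1,2,3,4,5,6}->{3,4}; Y {2,4,5}->{4,5}
pass 2: U {1,2,3}->{}; V {1,2}->{}; W {3,4}->{}; Y {4,5}->{}
pass 3: no change
Fixpoint after 3 passes: D(W) = {}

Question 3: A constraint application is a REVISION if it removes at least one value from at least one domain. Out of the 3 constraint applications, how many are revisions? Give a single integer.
Constraint 1 (U + Y = W) on D(U)={1,2,3,5,6} D(Y)={2,4,5} D(W)={1,2,3,4,5,6}: U {1,2,3,5,6}->{1,2,3}; W {1,2,3,4,5,6}->{3,4,5,6} => REVISION
Constraint 2 (W < Y) on D(W)={3,4,5,6} D(Y)={2,4,5}: W {3,4,5,6}->{3,4}; Y {2,4,5}->{4,5} => REVISION
Constraint 3 (W + V = Y) on D(W)={3,4} D(V)={1,2,3,5,6,7} D(Y)={4,5}: V {1,2,3,5,6,7}->{1,2} => REVISION
Total revisions = 3

Answer: 3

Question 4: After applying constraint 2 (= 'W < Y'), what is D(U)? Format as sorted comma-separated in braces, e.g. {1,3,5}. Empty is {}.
Constraint 1 (U + Y = W) on D(U)={1,2,3,5,6} D(Y)={2,4,5} D(W)={1,2,3,4,5,6}: U {1,2,3,5,6}->{1,2,3}; W {1,2,3,4,5,6}->{3,4,5,6}
Constraint 2 (W < Y) on D(W)={3,4,5,6} D(Y)={2,4,5}: W {3,4,5,6}->{3,4}; Y {2,4,5}->{4,5}
So after constraint 2: D(U) = {1,2,3}

Answer: {1,2,3}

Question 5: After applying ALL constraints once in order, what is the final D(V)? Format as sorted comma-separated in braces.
Answer: {1,2}

Derivation:
Constraint 1 (U + Y = W) on D(U)={1,2,3,5,6} D(Y)={2,4,5} D(W)={1,2,3,4,5,6}: U {1,2,3,5,6}->{1,2,3}; W {1,2,3,4,5,6}->{3,4,5,6}
Constraint 2 (W < Y) on D(W)={3,4,5,6} D(Y)={2,4,5}: W {3,4,5,6}->{3,4}; Y {2,4,5}->{4,5}
Constraint 3 (W + V = Y) on D(W)={3,4} D(V)={1,2,3,5,6,7} D(Y)={4,5}: V {1,2,3,5,6,7}->{1,2}
So after all 3 constraints: D(V) = {1,2}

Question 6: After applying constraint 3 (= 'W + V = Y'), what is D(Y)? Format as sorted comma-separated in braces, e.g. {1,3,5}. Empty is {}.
Constraint 1 (U + Y = W) on D(U)={1,2,3,5,6} D(Y)={2,4,5} D(W)={1,2,3,4,5,6}: U {1,2,3,5,6}->{1,2,3}; W {1,2,3,4,5,6}->{3,4,5,6}
Constraint 2 (W < Y) on D(W)={3,4,5,6} D(Y)={2,4,5}: W {3,4,5,6}->{3,4}; Y {2,4,5}->{4,5}
Constraint 3 (W + V = Y) on D(W)={3,4} D(V)={1,2,3,5,6,7} D(Y)={4,5}: V {1,2,3,5,6,7}->{1,2}
So after constraint 3: D(Y) = {4,5}

Answer: {4,5}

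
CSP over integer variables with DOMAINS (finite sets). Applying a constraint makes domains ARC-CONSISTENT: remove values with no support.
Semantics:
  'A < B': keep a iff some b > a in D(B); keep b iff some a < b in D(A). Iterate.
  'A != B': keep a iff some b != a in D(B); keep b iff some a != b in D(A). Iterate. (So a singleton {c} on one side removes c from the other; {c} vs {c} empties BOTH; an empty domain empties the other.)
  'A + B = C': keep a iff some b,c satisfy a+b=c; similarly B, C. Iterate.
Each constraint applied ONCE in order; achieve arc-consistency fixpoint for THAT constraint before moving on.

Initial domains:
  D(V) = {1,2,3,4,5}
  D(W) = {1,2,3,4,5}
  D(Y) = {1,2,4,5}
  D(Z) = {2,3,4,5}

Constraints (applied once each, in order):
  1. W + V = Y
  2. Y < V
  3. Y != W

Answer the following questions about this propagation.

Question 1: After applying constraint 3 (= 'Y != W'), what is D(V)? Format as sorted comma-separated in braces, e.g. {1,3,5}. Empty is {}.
Constraint 1 (W + V = Y) on D(W)={1,2,3,4,5} D(V)={1,2,3,4,5} D(Y)={1,2,4,5}: W {1,2,3,4,5}->{1,2,3,4}; V {1,2,3,4,5}->{1,2,3,4}; Y {1,2,4,5}->{2,4,5}
Constraint 2 (Y < V) on D(Y)={2,4,5} D(V)={1,2,3,4}: Y {2,4,5}->{2}; V {1,2,3,4}->{3,4}
Constraint 3 (Y != W) on D(Y)={2} D(W)={1,2,3,4}: W {1,2,3,4}->{1,3,4}
So after constraint 3: D(V) = {3,4}

Answer: {3,4}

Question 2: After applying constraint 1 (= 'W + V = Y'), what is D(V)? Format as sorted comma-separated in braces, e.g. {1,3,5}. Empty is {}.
Answer: {1,2,3,4}

Derivation:
Constraint 1 (W + V = Y) on D(W)={1,2,3,4,5} D(V)={1,2,3,4,5} D(Y)={1,2,4,5}: W {1,2,3,4,5}->{1,2,3,4}; V {1,2,3,4,5}->{1,2,3,4}; Y {1,2,4,5}->{2,4,5}
So after constraint 1: D(V) = {1,2,3,4}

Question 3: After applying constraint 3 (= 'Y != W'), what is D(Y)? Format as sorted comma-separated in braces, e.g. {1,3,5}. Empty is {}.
Answer: {2}

Derivation:
Constraint 1 (W + V = Y) on D(W)={1,2,3,4,5} D(V)={1,2,3,4,5} D(Y)={1,2,4,5}: W {1,2,3,4,5}->{1,2,3,4}; V {1,2,3,4,5}->{1,2,3,4}; Y {1,2,4,5}->{2,4,5}
Constraint 2 (Y < V) on D(Y)={2,4,5} D(V)={1,2,3,4}: Y {2,4,5}->{2}; V {1,2,3,4}->{3,4}
Constraint 3 (Y != W) on D(Y)={2} D(W)={1,2,3,4}: W {1,2,3,4}->{1,3,4}
So after constraint 3: D(Y) = {2}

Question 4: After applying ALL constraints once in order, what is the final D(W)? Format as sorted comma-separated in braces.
Answer: {1,3,4}

Derivation:
Constraint 1 (W + V = Y) on D(W)={1,2,3,4,5} D(V)={1,2,3,4,5} D(Y)={1,2,4,5}: W {1,2,3,4,5}->{1,2,3,4}; V {1,2,3,4,5}->{1,2,3,4}; Y {1,2,4,5}->{2,4,5}
Constraint 2 (Y < V) on D(Y)={2,4,5} D(V)={1,2,3,4}: Y {2,4,5}->{2}; V {1,2,3,4}->{3,4}
Constraint 3 (Y != W) on D(Y)={2} D(W)={1,2,3,4}: W {1,2,3,4}->{1,3,4}
So after all 3 constraints: D(W) = {1,3,4}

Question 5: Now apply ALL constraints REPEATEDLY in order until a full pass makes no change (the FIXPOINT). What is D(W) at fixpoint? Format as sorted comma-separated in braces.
pass 0 (initial): D(W)={1,2,3,4,5}
pass 1: V {1,2,3,4,5}->{3,4}; W {1,2,3,4,5}->{1,3,4}; Y {1,2,4,5}->{2}
pass 2: V {3,4}->{}; W {1,3,4}->{}; Y {2}->{}
pass 3: no change
Fixpoint after 3 passes: D(W) = {}

Answer: {}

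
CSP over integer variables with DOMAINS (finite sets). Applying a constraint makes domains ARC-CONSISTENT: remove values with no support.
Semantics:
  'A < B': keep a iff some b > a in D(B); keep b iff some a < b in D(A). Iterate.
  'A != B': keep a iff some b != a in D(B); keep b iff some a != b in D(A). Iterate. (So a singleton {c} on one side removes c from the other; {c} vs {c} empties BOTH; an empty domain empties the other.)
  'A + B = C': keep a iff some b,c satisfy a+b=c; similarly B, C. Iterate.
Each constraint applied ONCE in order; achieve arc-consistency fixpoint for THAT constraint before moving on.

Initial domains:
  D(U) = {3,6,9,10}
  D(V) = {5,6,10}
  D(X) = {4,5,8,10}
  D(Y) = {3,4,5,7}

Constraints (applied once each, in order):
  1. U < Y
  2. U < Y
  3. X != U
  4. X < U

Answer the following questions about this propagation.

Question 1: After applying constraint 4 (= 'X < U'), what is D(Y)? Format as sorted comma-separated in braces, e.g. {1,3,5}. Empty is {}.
Answer: {4,5,7}

Derivation:
Constraint 1 (U < Y) on D(U)={3,6,9,10} D(Y)={3,4,5,7}: U {3,6,9,10}->{3,6}; Y {3,4,5,7}->{4,5,7}
Constraint 2 (U < Y) on D(U)={3,6} D(Y)={4,5,7}: no change
Constraint 3 (X != U) on D(X)={4,5,8,10} D(U)={3,6}: no change
Constraint 4 (X < U) on D(X)={4,5,8,10} D(U)={3,6}: X {4,5,8,10}->{4,5}; U {3,6}->{6}
So after constraint 4: D(Y) = {4,5,7}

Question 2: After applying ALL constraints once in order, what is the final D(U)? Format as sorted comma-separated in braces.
Constraint 1 (U < Y) on D(U)={3,6,9,10} D(Y)={3,4,5,7}: U {3,6,9,10}->{3,6}; Y {3,4,5,7}->{4,5,7}
Constraint 2 (U < Y) on D(U)={3,6} D(Y)={4,5,7}: no change
Constraint 3 (X != U) on D(X)={4,5,8,10} D(U)={3,6}: no change
Constraint 4 (X < U) on D(X)={4,5,8,10} D(U)={3,6}: X {4,5,8,10}->{4,5}; U {3,6}->{6}
So after all 4 constraints: D(U) = {6}

Answer: {6}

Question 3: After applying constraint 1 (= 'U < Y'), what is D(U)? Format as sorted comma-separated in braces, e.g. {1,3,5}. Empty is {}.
Answer: {3,6}

Derivation:
Constraint 1 (U < Y) on D(U)={3,6,9,10} D(Y)={3,4,5,7}: U {3,6,9,10}->{3,6}; Y {3,4,5,7}->{4,5,7}
So after constraint 1: D(U) = {3,6}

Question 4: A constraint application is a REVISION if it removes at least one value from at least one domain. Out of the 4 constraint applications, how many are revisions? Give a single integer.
Constraint 1 (U < Y) on D(U)={3,6,9,10} D(Y)={3,4,5,7}: U {3,6,9,10}->{3,6}; Y {3,4,5,7}->{4,5,7} => REVISION
Constraint 2 (U < Y) on D(U)={3,6} D(Y)={4,5,7}: no change => not a revision
Constraint 3 (X != U) on D(X)={4,5,8,10} D(U)={3,6}: no change => not a revision
Constraint 4 (X < U) on D(X)={4,5,8,10} D(U)={3,6}: X {4,5,8,10}->{4,5}; U {3,6}->{6} => REVISION
Total revisions = 2

Answer: 2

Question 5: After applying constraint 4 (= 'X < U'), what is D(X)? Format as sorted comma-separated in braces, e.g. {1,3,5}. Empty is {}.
Answer: {4,5}

Derivation:
Constraint 1 (U < Y) on D(U)={3,6,9,10} D(Y)={3,4,5,7}: U {3,6,9,10}->{3,6}; Y {3,4,5,7}->{4,5,7}
Constraint 2 (U < Y) on D(U)={3,6} D(Y)={4,5,7}: no change
Constraint 3 (X != U) on D(X)={4,5,8,10} D(U)={3,6}: no change
Constraint 4 (X < U) on D(X)={4,5,8,10} D(U)={3,6}: X {4,5,8,10}->{4,5}; U {3,6}->{6}
So after constraint 4: D(X) = {4,5}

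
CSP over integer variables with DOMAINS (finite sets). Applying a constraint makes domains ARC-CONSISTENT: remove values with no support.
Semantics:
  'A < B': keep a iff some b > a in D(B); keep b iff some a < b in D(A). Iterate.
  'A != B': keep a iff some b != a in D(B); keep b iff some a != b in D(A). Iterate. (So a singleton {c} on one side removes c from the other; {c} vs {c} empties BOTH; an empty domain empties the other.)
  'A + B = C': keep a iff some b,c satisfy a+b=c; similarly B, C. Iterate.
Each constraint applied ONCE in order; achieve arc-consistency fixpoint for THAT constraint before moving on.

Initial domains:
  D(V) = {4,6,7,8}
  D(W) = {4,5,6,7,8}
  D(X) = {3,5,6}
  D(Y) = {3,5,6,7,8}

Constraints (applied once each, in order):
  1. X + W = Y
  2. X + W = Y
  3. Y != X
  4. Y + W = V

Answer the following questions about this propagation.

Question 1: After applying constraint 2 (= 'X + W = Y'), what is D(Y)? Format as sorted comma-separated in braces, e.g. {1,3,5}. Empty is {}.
Constraint 1 (X + W = Y) on D(X)={3,5,6} D(W)={4,5,6,7,8} D(Y)={3,5,6,7,8}: X {3,5,6}->{3}; W {4,5,6,7,8}->{4,5}; Y {3,5,6,7,8}->{7,8}
Constraint 2 (X + W = Y) on D(X)={3} D(W)={4,5} D(Y)={7,8}: no change
So after constraint 2: D(Y) = {7,8}

Answer: {7,8}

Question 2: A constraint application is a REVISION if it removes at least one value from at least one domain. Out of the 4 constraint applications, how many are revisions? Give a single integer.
Constraint 1 (X + W = Y) on D(X)={3,5,6} D(W)={4,5,6,7,8} D(Y)={3,5,6,7,8}: X {3,5,6}->{3}; W {4,5,6,7,8}->{4,5}; Y {3,5,6,7,8}->{7,8} => REVISION
Constraint 2 (X + W = Y) on D(X)={3} D(W)={4,5} D(Y)={7,8}: no change => not a revision
Constraint 3 (Y != X) on D(Y)={7,8} D(X)={3}: no change => not a revision
Constraint 4 (Y + W = V) on D(Y)={7,8} D(W)={4,5} D(V)={4,6,7,8}: Y {7,8}->{}; W {4,5}->{}; V {4,6,7,8}->{} => REVISION
Total revisions = 2

Answer: 2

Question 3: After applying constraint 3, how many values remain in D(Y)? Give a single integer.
Answer: 2

Derivation:
Constraint 1 (X + W = Y) on D(X)={3,5,6} D(W)={4,5,6,7,8} D(Y)={3,5,6,7,8}: X {3,5,6}->{3}; W {4,5,6,7,8}->{4,5}; Y {3,5,6,7,8}->{7,8}
Constraint 2 (X + W = Y) on D(X)={3} D(W)={4,5} D(Y)={7,8}: no change
Constraint 3 (Y != X) on D(Y)={7,8} D(X)={3}: no change
So after constraint 3: D(Y)={7,8}, size = 2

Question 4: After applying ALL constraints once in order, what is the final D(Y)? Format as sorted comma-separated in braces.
Constraint 1 (X + W = Y) on D(X)={3,5,6} D(W)={4,5,6,7,8} D(Y)={3,5,6,7,8}: X {3,5,6}->{3}; W {4,5,6,7,8}->{4,5}; Y {3,5,6,7,8}->{7,8}
Constraint 2 (X + W = Y) on D(X)={3} D(W)={4,5} D(Y)={7,8}: no change
Constraint 3 (Y != X) on D(Y)={7,8} D(X)={3}: no change
Constraint 4 (Y + W = V) on D(Y)={7,8} D(W)={4,5} D(V)={4,6,7,8}: Y {7,8}->{}; W {4,5}->{}; V {4,6,7,8}->{}
So after all 4 constraints: D(Y) = {}

Answer: {}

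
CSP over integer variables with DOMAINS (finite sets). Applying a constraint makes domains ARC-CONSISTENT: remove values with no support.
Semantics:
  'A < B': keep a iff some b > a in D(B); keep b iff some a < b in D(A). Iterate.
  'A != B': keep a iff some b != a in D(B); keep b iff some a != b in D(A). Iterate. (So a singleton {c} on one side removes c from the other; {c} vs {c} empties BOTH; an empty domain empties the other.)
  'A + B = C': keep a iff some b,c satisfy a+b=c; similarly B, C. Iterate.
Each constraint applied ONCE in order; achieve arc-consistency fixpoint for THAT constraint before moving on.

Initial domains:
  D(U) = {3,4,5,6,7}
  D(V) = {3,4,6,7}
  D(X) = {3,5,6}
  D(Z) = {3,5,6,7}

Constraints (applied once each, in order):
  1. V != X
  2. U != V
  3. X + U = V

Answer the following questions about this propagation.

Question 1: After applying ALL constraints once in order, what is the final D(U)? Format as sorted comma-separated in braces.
Answer: {3,4}

Derivation:
Constraint 1 (V != X) on D(V)={3,4,6,7} D(X)={3,5,6}: no change
Constraint 2 (U != V) on D(U)={3,4,5,6,7} D(V)={3,4,6,7}: no change
Constraint 3 (X + U = V) on D(X)={3,5,6} D(U)={3,4,5,6,7} D(V)={3,4,6,7}: X {3,5,6}->{3}; U {3,4,5,6,7}->{3,4}; V {3,4,6,7}->{6,7}
So after all 3 constraints: D(U) = {3,4}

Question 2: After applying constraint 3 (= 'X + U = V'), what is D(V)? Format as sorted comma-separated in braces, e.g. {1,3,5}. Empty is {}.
Constraint 1 (V != X) on D(V)={3,4,6,7} D(X)={3,5,6}: no change
Constraint 2 (U != V) on D(U)={3,4,5,6,7} D(V)={3,4,6,7}: no change
Constraint 3 (X + U = V) on D(X)={3,5,6} D(U)={3,4,5,6,7} D(V)={3,4,6,7}: X {3,5,6}->{3}; U {3,4,5,6,7}->{3,4}; V {3,4,6,7}->{6,7}
So after constraint 3: D(V) = {6,7}

Answer: {6,7}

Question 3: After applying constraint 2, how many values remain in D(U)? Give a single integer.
Answer: 5

Derivation:
Constraint 1 (V != X) on D(V)={3,4,6,7} D(X)={3,5,6}: no change
Constraint 2 (U != V) on D(U)={3,4,5,6,7} D(V)={3,4,6,7}: no change
So after constraint 2: D(U)={3,4,5,6,7}, size = 5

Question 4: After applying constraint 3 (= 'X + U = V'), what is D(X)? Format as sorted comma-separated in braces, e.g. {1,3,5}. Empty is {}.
Answer: {3}

Derivation:
Constraint 1 (V != X) on D(V)={3,4,6,7} D(X)={3,5,6}: no change
Constraint 2 (U != V) on D(U)={3,4,5,6,7} D(V)={3,4,6,7}: no change
Constraint 3 (X + U = V) on D(X)={3,5,6} D(U)={3,4,5,6,7} D(V)={3,4,6,7}: X {3,5,6}->{3}; U {3,4,5,6,7}->{3,4}; V {3,4,6,7}->{6,7}
So after constraint 3: D(X) = {3}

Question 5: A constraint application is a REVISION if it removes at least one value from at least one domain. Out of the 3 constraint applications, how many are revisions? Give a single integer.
Answer: 1

Derivation:
Constraint 1 (V != X) on D(V)={3,4,6,7} D(X)={3,5,6}: no change => not a revision
Constraint 2 (U != V) on D(U)={3,4,5,6,7} D(V)={3,4,6,7}: no change => not a revision
Constraint 3 (X + U = V) on D(X)={3,5,6} D(U)={3,4,5,6,7} D(V)={3,4,6,7}: X {3,5,6}->{3}; U {3,4,5,6,7}->{3,4}; V {3,4,6,7}->{6,7} => REVISION
Total revisions = 1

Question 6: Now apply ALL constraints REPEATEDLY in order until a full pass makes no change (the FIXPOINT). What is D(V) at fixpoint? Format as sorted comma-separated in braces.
pass 0 (initial): D(V)={3,4,6,7}
pass 1: U {3,4,5,6,7}->{3,4}; V {3,4,6,7}->{6,7}; X {3,5,6}->{3}
pass 2: no change
Fixpoint after 2 passes: D(V) = {6,7}

Answer: {6,7}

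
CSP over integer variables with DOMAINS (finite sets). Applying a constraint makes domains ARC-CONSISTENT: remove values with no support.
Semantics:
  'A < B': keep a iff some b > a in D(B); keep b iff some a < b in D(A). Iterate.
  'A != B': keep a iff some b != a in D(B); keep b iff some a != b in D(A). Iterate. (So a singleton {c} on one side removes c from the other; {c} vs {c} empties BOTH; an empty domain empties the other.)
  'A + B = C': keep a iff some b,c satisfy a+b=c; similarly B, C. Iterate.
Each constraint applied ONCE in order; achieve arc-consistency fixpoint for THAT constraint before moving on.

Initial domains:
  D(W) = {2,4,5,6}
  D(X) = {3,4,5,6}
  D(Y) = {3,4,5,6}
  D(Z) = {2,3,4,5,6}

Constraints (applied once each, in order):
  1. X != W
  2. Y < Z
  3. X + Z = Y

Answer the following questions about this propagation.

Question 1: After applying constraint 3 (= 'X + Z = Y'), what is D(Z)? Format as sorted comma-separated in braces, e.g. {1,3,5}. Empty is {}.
Answer: {}

Derivation:
Constraint 1 (X != W) on D(X)={3,4,5,6} D(W)={2,4,5,6}: no change
Constraint 2 (Y < Z) on D(Y)={3,4,5,6} D(Z)={2,3,4,5,6}: Y {3,4,5,6}->{3,4,5}; Z {2,3,4,5,6}->{4,5,6}
Constraint 3 (X + Z = Y) on D(X)={3,4,5,6} D(Z)={4,5,6} D(Y)={3,4,5}: X {3,4,5,6}->{}; Z {4,5,6}->{}; Y {3,4,5}->{}
So after constraint 3: D(Z) = {}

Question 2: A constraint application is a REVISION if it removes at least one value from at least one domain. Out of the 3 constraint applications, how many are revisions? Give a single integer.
Constraint 1 (X != W) on D(X)={3,4,5,6} D(W)={2,4,5,6}: no change => not a revision
Constraint 2 (Y < Z) on D(Y)={3,4,5,6} D(Z)={2,3,4,5,6}: Y {3,4,5,6}->{3,4,5}; Z {2,3,4,5,6}->{4,5,6} => REVISION
Constraint 3 (X + Z = Y) on D(X)={3,4,5,6} D(Z)={4,5,6} D(Y)={3,4,5}: X {3,4,5,6}->{}; Z {4,5,6}->{}; Y {3,4,5}->{} => REVISION
Total revisions = 2

Answer: 2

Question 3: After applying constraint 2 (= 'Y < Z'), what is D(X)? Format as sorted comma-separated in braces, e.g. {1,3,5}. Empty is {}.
Answer: {3,4,5,6}

Derivation:
Constraint 1 (X != W) on D(X)={3,4,5,6} D(W)={2,4,5,6}: no change
Constraint 2 (Y < Z) on D(Y)={3,4,5,6} D(Z)={2,3,4,5,6}: Y {3,4,5,6}->{3,4,5}; Z {2,3,4,5,6}->{4,5,6}
So after constraint 2: D(X) = {3,4,5,6}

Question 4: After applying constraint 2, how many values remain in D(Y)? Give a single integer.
Constraint 1 (X != W) on D(X)={3,4,5,6} D(W)={2,4,5,6}: no change
Constraint 2 (Y < Z) on D(Y)={3,4,5,6} D(Z)={2,3,4,5,6}: Y {3,4,5,6}->{3,4,5}; Z {2,3,4,5,6}->{4,5,6}
So after constraint 2: D(Y)={3,4,5}, size = 3

Answer: 3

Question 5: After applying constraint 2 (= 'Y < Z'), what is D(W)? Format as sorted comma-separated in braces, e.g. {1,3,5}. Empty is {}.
Answer: {2,4,5,6}

Derivation:
Constraint 1 (X != W) on D(X)={3,4,5,6} D(W)={2,4,5,6}: no change
Constraint 2 (Y < Z) on D(Y)={3,4,5,6} D(Z)={2,3,4,5,6}: Y {3,4,5,6}->{3,4,5}; Z {2,3,4,5,6}->{4,5,6}
So after constraint 2: D(W) = {2,4,5,6}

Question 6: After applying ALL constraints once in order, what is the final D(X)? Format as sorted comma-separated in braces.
Constraint 1 (X != W) on D(X)={3,4,5,6} D(W)={2,4,5,6}: no change
Constraint 2 (Y < Z) on D(Y)={3,4,5,6} D(Z)={2,3,4,5,6}: Y {3,4,5,6}->{3,4,5}; Z {2,3,4,5,6}->{4,5,6}
Constraint 3 (X + Z = Y) on D(X)={3,4,5,6} D(Z)={4,5,6} D(Y)={3,4,5}: X {3,4,5,6}->{}; Z {4,5,6}->{}; Y {3,4,5}->{}
So after all 3 constraints: D(X) = {}

Answer: {}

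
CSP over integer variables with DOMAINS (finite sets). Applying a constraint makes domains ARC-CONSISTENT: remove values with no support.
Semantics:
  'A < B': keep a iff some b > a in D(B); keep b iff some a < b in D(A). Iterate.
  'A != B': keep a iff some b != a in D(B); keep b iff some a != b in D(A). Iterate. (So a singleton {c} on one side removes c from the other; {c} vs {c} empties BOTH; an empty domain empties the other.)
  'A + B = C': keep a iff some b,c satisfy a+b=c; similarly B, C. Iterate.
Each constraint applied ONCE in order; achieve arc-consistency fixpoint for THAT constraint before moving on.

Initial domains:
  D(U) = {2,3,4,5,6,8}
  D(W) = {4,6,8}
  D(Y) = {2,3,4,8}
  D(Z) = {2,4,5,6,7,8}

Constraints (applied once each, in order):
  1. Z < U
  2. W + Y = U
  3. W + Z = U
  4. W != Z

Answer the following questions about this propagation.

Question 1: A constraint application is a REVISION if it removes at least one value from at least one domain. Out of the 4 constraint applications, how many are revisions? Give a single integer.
Answer: 3

Derivation:
Constraint 1 (Z < U) on D(Z)={2,4,5,6,7,8} D(U)={2,3,4,5,6,8}: Z {2,4,5,6,7,8}->{2,4,5,6,7}; U {2,3,4,5,6,8}->{3,4,5,6,8} => REVISION
Constraint 2 (W + Y = U) on D(W)={4,6,8} D(Y)={2,3,4,8} D(U)={3,4,5,6,8}: W {4,6,8}->{4,6}; Y {2,3,4,8}->{2,4}; U {3,4,5,6,8}->{6,8} => REVISION
Constraint 3 (W + Z = U) on D(W)={4,6} D(Z)={2,4,5,6,7} D(U)={6,8}: Z {2,4,5,6,7}->{2,4} => REVISION
Constraint 4 (W != Z) on D(W)={4,6} D(Z)={2,4}: no change => not a revision
Total revisions = 3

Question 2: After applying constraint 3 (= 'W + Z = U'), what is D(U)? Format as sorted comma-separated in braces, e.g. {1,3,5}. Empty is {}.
Answer: {6,8}

Derivation:
Constraint 1 (Z < U) on D(Z)={2,4,5,6,7,8} D(U)={2,3,4,5,6,8}: Z {2,4,5,6,7,8}->{2,4,5,6,7}; U {2,3,4,5,6,8}->{3,4,5,6,8}
Constraint 2 (W + Y = U) on D(W)={4,6,8} D(Y)={2,3,4,8} D(U)={3,4,5,6,8}: W {4,6,8}->{4,6}; Y {2,3,4,8}->{2,4}; U {3,4,5,6,8}->{6,8}
Constraint 3 (W + Z = U) on D(W)={4,6} D(Z)={2,4,5,6,7} D(U)={6,8}: Z {2,4,5,6,7}->{2,4}
So after constraint 3: D(U) = {6,8}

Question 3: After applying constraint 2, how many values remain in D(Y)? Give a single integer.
Answer: 2

Derivation:
Constraint 1 (Z < U) on D(Z)={2,4,5,6,7,8} D(U)={2,3,4,5,6,8}: Z {2,4,5,6,7,8}->{2,4,5,6,7}; U {2,3,4,5,6,8}->{3,4,5,6,8}
Constraint 2 (W + Y = U) on D(W)={4,6,8} D(Y)={2,3,4,8} D(U)={3,4,5,6,8}: W {4,6,8}->{4,6}; Y {2,3,4,8}->{2,4}; U {3,4,5,6,8}->{6,8}
So after constraint 2: D(Y)={2,4}, size = 2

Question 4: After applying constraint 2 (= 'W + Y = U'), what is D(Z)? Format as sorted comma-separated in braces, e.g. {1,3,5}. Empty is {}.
Answer: {2,4,5,6,7}

Derivation:
Constraint 1 (Z < U) on D(Z)={2,4,5,6,7,8} D(U)={2,3,4,5,6,8}: Z {2,4,5,6,7,8}->{2,4,5,6,7}; U {2,3,4,5,6,8}->{3,4,5,6,8}
Constraint 2 (W + Y = U) on D(W)={4,6,8} D(Y)={2,3,4,8} D(U)={3,4,5,6,8}: W {4,6,8}->{4,6}; Y {2,3,4,8}->{2,4}; U {3,4,5,6,8}->{6,8}
So after constraint 2: D(Z) = {2,4,5,6,7}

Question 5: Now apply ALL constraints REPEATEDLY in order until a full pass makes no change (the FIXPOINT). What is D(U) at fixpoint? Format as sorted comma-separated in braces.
pass 0 (initial): D(U)={2,3,4,5,6,8}
pass 1: U {2,3,4,5,6,8}->{6,8}; W {4,6,8}->{4,6}; Y {2,3,4,8}->{2,4}; Z {2,4,5,6,7,8}->{2,4}
pass 2: no change
Fixpoint after 2 passes: D(U) = {6,8}

Answer: {6,8}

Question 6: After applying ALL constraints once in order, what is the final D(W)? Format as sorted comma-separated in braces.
Answer: {4,6}

Derivation:
Constraint 1 (Z < U) on D(Z)={2,4,5,6,7,8} D(U)={2,3,4,5,6,8}: Z {2,4,5,6,7,8}->{2,4,5,6,7}; U {2,3,4,5,6,8}->{3,4,5,6,8}
Constraint 2 (W + Y = U) on D(W)={4,6,8} D(Y)={2,3,4,8} D(U)={3,4,5,6,8}: W {4,6,8}->{4,6}; Y {2,3,4,8}->{2,4}; U {3,4,5,6,8}->{6,8}
Constraint 3 (W + Z = U) on D(W)={4,6} D(Z)={2,4,5,6,7} D(U)={6,8}: Z {2,4,5,6,7}->{2,4}
Constraint 4 (W != Z) on D(W)={4,6} D(Z)={2,4}: no change
So after all 4 constraints: D(W) = {4,6}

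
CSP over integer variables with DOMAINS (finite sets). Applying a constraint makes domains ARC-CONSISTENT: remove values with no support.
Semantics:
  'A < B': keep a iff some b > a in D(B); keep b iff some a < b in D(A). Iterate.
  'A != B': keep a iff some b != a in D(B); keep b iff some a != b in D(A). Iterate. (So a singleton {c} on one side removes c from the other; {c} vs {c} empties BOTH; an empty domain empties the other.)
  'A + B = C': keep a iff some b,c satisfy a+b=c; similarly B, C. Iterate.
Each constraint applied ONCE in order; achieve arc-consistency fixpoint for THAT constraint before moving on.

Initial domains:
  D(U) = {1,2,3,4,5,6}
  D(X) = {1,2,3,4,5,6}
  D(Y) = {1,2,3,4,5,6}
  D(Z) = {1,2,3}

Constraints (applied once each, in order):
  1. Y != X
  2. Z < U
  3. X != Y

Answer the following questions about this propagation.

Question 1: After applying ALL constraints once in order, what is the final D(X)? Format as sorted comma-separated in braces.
Answer: {1,2,3,4,5,6}

Derivation:
Constraint 1 (Y != X) on D(Y)={1,2,3,4,5,6} D(X)={1,2,3,4,5,6}: no change
Constraint 2 (Z < U) on D(Z)={1,2,3} D(U)={1,2,3,4,5,6}: U {1,2,3,4,5,6}->{2,3,4,5,6}
Constraint 3 (X != Y) on D(X)={1,2,3,4,5,6} D(Y)={1,2,3,4,5,6}: no change
So after all 3 constraints: D(X) = {1,2,3,4,5,6}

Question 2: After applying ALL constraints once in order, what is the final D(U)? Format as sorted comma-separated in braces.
Answer: {2,3,4,5,6}

Derivation:
Constraint 1 (Y != X) on D(Y)={1,2,3,4,5,6} D(X)={1,2,3,4,5,6}: no change
Constraint 2 (Z < U) on D(Z)={1,2,3} D(U)={1,2,3,4,5,6}: U {1,2,3,4,5,6}->{2,3,4,5,6}
Constraint 3 (X != Y) on D(X)={1,2,3,4,5,6} D(Y)={1,2,3,4,5,6}: no change
So after all 3 constraints: D(U) = {2,3,4,5,6}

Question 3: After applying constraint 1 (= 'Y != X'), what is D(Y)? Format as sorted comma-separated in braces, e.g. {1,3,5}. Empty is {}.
Answer: {1,2,3,4,5,6}

Derivation:
Constraint 1 (Y != X) on D(Y)={1,2,3,4,5,6} D(X)={1,2,3,4,5,6}: no change
So after constraint 1: D(Y) = {1,2,3,4,5,6}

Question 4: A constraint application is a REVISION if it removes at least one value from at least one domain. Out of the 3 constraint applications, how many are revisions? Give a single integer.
Constraint 1 (Y != X) on D(Y)={1,2,3,4,5,6} D(X)={1,2,3,4,5,6}: no change => not a revision
Constraint 2 (Z < U) on D(Z)={1,2,3} D(U)={1,2,3,4,5,6}: U {1,2,3,4,5,6}->{2,3,4,5,6} => REVISION
Constraint 3 (X != Y) on D(X)={1,2,3,4,5,6} D(Y)={1,2,3,4,5,6}: no change => not a revision
Total revisions = 1

Answer: 1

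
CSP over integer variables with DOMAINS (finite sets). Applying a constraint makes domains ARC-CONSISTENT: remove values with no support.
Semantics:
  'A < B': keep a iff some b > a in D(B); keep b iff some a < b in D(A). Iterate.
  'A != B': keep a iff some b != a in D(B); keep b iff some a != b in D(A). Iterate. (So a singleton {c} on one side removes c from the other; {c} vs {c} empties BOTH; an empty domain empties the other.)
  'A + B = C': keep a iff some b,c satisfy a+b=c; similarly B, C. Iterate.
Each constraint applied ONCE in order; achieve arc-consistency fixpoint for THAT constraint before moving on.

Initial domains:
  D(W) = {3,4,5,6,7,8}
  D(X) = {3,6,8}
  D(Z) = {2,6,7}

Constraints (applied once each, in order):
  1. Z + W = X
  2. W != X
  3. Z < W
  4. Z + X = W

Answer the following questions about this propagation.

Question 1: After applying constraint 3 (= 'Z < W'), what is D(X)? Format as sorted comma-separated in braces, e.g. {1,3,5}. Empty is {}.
Answer: {6,8}

Derivation:
Constraint 1 (Z + W = X) on D(Z)={2,6,7} D(W)={3,4,5,6,7,8} D(X)={3,6,8}: Z {2,6,7}->{2}; W {3,4,5,6,7,8}->{4,6}; X {3,6,8}->{6,8}
Constraint 2 (W != X) on D(W)={4,6} D(X)={6,8}: no change
Constraint 3 (Z < W) on D(Z)={2} D(W)={4,6}: no change
So after constraint 3: D(X) = {6,8}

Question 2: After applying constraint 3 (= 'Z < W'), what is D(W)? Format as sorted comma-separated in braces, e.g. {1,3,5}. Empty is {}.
Answer: {4,6}

Derivation:
Constraint 1 (Z + W = X) on D(Z)={2,6,7} D(W)={3,4,5,6,7,8} D(X)={3,6,8}: Z {2,6,7}->{2}; W {3,4,5,6,7,8}->{4,6}; X {3,6,8}->{6,8}
Constraint 2 (W != X) on D(W)={4,6} D(X)={6,8}: no change
Constraint 3 (Z < W) on D(Z)={2} D(W)={4,6}: no change
So after constraint 3: D(W) = {4,6}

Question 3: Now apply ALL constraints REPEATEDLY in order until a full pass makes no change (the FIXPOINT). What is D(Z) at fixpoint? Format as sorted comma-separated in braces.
Answer: {}

Derivation:
pass 0 (initial): D(Z)={2,6,7}
pass 1: W {3,4,5,6,7,8}->{}; X {3,6,8}->{}; Z {2,6,7}->{}
pass 2: no change
Fixpoint after 2 passes: D(Z) = {}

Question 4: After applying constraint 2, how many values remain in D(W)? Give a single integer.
Answer: 2

Derivation:
Constraint 1 (Z + W = X) on D(Z)={2,6,7} D(W)={3,4,5,6,7,8} D(X)={3,6,8}: Z {2,6,7}->{2}; W {3,4,5,6,7,8}->{4,6}; X {3,6,8}->{6,8}
Constraint 2 (W != X) on D(W)={4,6} D(X)={6,8}: no change
So after constraint 2: D(W)={4,6}, size = 2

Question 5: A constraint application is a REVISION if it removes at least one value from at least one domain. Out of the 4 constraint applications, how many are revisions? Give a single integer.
Answer: 2

Derivation:
Constraint 1 (Z + W = X) on D(Z)={2,6,7} D(W)={3,4,5,6,7,8} D(X)={3,6,8}: Z {2,6,7}->{2}; W {3,4,5,6,7,8}->{4,6}; X {3,6,8}->{6,8} => REVISION
Constraint 2 (W != X) on D(W)={4,6} D(X)={6,8}: no change => not a revision
Constraint 3 (Z < W) on D(Z)={2} D(W)={4,6}: no change => not a revision
Constraint 4 (Z + X = W) on D(Z)={2} D(X)={6,8} D(W)={4,6}: Z {2}->{}; X {6,8}->{}; W {4,6}->{} => REVISION
Total revisions = 2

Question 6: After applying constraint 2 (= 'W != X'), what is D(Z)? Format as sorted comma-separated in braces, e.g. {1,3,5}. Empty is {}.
Constraint 1 (Z + W = X) on D(Z)={2,6,7} D(W)={3,4,5,6,7,8} D(X)={3,6,8}: Z {2,6,7}->{2}; W {3,4,5,6,7,8}->{4,6}; X {3,6,8}->{6,8}
Constraint 2 (W != X) on D(W)={4,6} D(X)={6,8}: no change
So after constraint 2: D(Z) = {2}

Answer: {2}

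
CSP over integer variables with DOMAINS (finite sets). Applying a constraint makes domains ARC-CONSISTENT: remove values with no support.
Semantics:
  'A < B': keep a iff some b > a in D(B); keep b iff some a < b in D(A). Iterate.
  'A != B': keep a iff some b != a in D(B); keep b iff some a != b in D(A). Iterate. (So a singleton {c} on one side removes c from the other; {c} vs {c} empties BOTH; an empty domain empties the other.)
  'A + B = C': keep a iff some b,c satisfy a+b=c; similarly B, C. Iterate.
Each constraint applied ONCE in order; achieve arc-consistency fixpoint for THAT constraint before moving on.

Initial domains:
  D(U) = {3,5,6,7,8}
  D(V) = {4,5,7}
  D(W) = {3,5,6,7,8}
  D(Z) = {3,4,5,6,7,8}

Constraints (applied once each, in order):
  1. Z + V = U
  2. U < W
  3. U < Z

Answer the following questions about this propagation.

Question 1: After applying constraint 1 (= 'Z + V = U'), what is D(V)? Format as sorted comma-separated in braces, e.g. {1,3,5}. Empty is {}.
Answer: {4,5}

Derivation:
Constraint 1 (Z + V = U) on D(Z)={3,4,5,6,7,8} D(V)={4,5,7} D(U)={3,5,6,7,8}: Z {3,4,5,6,7,8}->{3,4}; V {4,5,7}->{4,5}; U {3,5,6,7,8}->{7,8}
So after constraint 1: D(V) = {4,5}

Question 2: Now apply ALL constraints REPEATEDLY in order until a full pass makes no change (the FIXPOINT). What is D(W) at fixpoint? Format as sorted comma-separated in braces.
Answer: {}

Derivation:
pass 0 (initial): D(W)={3,5,6,7,8}
pass 1: U {3,5,6,7,8}->{}; V {4,5,7}->{4,5}; W {3,5,6,7,8}->{8}; Z {3,4,5,6,7,8}->{}
pass 2: V {4,5}->{}; W {8}->{}
pass 3: no change
Fixpoint after 3 passes: D(W) = {}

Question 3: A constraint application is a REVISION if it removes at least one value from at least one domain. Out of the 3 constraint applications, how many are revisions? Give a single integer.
Constraint 1 (Z + V = U) on D(Z)={3,4,5,6,7,8} D(V)={4,5,7} D(U)={3,5,6,7,8}: Z {3,4,5,6,7,8}->{3,4}; V {4,5,7}->{4,5}; U {3,5,6,7,8}->{7,8} => REVISION
Constraint 2 (U < W) on D(U)={7,8} D(W)={3,5,6,7,8}: U {7,8}->{7}; W {3,5,6,7,8}->{8} => REVISION
Constraint 3 (U < Z) on D(U)={7} D(Z)={3,4}: U {7}->{}; Z {3,4}->{} => REVISION
Total revisions = 3

Answer: 3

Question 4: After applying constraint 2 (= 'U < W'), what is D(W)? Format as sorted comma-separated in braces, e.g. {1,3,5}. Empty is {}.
Answer: {8}

Derivation:
Constraint 1 (Z + V = U) on D(Z)={3,4,5,6,7,8} D(V)={4,5,7} D(U)={3,5,6,7,8}: Z {3,4,5,6,7,8}->{3,4}; V {4,5,7}->{4,5}; U {3,5,6,7,8}->{7,8}
Constraint 2 (U < W) on D(U)={7,8} D(W)={3,5,6,7,8}: U {7,8}->{7}; W {3,5,6,7,8}->{8}
So after constraint 2: D(W) = {8}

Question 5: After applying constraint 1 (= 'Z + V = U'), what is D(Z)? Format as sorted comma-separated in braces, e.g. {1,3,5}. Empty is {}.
Answer: {3,4}

Derivation:
Constraint 1 (Z + V = U) on D(Z)={3,4,5,6,7,8} D(V)={4,5,7} D(U)={3,5,6,7,8}: Z {3,4,5,6,7,8}->{3,4}; V {4,5,7}->{4,5}; U {3,5,6,7,8}->{7,8}
So after constraint 1: D(Z) = {3,4}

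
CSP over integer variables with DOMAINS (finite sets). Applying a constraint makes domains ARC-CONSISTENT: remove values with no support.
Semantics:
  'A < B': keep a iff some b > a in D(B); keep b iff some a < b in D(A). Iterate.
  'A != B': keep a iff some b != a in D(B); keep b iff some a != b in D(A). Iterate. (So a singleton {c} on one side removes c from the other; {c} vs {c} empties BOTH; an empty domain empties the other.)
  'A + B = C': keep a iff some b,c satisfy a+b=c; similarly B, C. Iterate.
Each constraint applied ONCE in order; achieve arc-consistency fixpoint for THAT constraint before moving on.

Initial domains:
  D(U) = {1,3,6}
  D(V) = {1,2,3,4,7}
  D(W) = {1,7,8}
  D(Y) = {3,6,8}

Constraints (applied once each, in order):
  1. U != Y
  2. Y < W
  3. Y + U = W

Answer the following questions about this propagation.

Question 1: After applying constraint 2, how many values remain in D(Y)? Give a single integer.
Answer: 2

Derivation:
Constraint 1 (U != Y) on D(U)={1,3,6} D(Y)={3,6,8}: no change
Constraint 2 (Y < W) on D(Y)={3,6,8} D(W)={1,7,8}: Y {3,6,8}->{3,6}; W {1,7,8}->{7,8}
So after constraint 2: D(Y)={3,6}, size = 2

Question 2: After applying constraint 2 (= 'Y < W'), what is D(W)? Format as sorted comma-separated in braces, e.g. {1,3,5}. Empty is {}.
Constraint 1 (U != Y) on D(U)={1,3,6} D(Y)={3,6,8}: no change
Constraint 2 (Y < W) on D(Y)={3,6,8} D(W)={1,7,8}: Y {3,6,8}->{3,6}; W {1,7,8}->{7,8}
So after constraint 2: D(W) = {7,8}

Answer: {7,8}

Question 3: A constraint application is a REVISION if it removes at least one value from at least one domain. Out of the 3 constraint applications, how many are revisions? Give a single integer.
Answer: 2

Derivation:
Constraint 1 (U != Y) on D(U)={1,3,6} D(Y)={3,6,8}: no change => not a revision
Constraint 2 (Y < W) on D(Y)={3,6,8} D(W)={1,7,8}: Y {3,6,8}->{3,6}; W {1,7,8}->{7,8} => REVISION
Constraint 3 (Y + U = W) on D(Y)={3,6} D(U)={1,3,6} D(W)={7,8}: Y {3,6}->{6}; U {1,3,6}->{1}; W {7,8}->{7} => REVISION
Total revisions = 2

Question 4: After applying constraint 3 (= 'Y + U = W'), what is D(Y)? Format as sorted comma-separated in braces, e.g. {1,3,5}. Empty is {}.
Constraint 1 (U != Y) on D(U)={1,3,6} D(Y)={3,6,8}: no change
Constraint 2 (Y < W) on D(Y)={3,6,8} D(W)={1,7,8}: Y {3,6,8}->{3,6}; W {1,7,8}->{7,8}
Constraint 3 (Y + U = W) on D(Y)={3,6} D(U)={1,3,6} D(W)={7,8}: Y {3,6}->{6}; U {1,3,6}->{1}; W {7,8}->{7}
So after constraint 3: D(Y) = {6}

Answer: {6}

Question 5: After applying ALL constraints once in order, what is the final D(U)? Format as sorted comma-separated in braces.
Constraint 1 (U != Y) on D(U)={1,3,6} D(Y)={3,6,8}: no change
Constraint 2 (Y < W) on D(Y)={3,6,8} D(W)={1,7,8}: Y {3,6,8}->{3,6}; W {1,7,8}->{7,8}
Constraint 3 (Y + U = W) on D(Y)={3,6} D(U)={1,3,6} D(W)={7,8}: Y {3,6}->{6}; U {1,3,6}->{1}; W {7,8}->{7}
So after all 3 constraints: D(U) = {1}

Answer: {1}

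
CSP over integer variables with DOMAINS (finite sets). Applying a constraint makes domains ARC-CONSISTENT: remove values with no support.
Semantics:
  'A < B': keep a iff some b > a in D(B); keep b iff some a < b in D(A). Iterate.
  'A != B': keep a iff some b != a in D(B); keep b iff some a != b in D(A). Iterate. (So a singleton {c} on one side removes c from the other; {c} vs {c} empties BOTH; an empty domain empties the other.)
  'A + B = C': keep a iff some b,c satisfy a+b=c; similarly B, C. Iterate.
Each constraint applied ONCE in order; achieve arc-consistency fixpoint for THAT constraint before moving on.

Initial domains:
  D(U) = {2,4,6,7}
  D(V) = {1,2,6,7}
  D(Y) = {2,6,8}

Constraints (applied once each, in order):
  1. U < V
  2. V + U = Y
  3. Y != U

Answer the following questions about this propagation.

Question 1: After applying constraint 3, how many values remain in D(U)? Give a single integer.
Constraint 1 (U < V) on D(U)={2,4,6,7} D(V)={1,2,6,7}: U {2,4,6,7}->{2,4,6}; V {1,2,6,7}->{6,7}
Constraint 2 (V + U = Y) on D(V)={6,7} D(U)={2,4,6} D(Y)={2,6,8}: V {6,7}->{6}; U {2,4,6}->{2}; Y {2,6,8}->{8}
Constraint 3 (Y != U) on D(Y)={8} D(U)={2}: no change
So after constraint 3: D(U)={2}, size = 1

Answer: 1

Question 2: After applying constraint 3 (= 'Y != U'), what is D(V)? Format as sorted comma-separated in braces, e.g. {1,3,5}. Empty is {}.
Constraint 1 (U < V) on D(U)={2,4,6,7} D(V)={1,2,6,7}: U {2,4,6,7}->{2,4,6}; V {1,2,6,7}->{6,7}
Constraint 2 (V + U = Y) on D(V)={6,7} D(U)={2,4,6} D(Y)={2,6,8}: V {6,7}->{6}; U {2,4,6}->{2}; Y {2,6,8}->{8}
Constraint 3 (Y != U) on D(Y)={8} D(U)={2}: no change
So after constraint 3: D(V) = {6}

Answer: {6}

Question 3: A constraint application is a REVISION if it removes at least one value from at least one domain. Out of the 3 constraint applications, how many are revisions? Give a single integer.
Constraint 1 (U < V) on D(U)={2,4,6,7} D(V)={1,2,6,7}: U {2,4,6,7}->{2,4,6}; V {1,2,6,7}->{6,7} => REVISION
Constraint 2 (V + U = Y) on D(V)={6,7} D(U)={2,4,6} D(Y)={2,6,8}: V {6,7}->{6}; U {2,4,6}->{2}; Y {2,6,8}->{8} => REVISION
Constraint 3 (Y != U) on D(Y)={8} D(U)={2}: no change => not a revision
Total revisions = 2

Answer: 2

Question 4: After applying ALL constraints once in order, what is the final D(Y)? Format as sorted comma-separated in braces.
Answer: {8}

Derivation:
Constraint 1 (U < V) on D(U)={2,4,6,7} D(V)={1,2,6,7}: U {2,4,6,7}->{2,4,6}; V {1,2,6,7}->{6,7}
Constraint 2 (V + U = Y) on D(V)={6,7} D(U)={2,4,6} D(Y)={2,6,8}: V {6,7}->{6}; U {2,4,6}->{2}; Y {2,6,8}->{8}
Constraint 3 (Y != U) on D(Y)={8} D(U)={2}: no change
So after all 3 constraints: D(Y) = {8}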